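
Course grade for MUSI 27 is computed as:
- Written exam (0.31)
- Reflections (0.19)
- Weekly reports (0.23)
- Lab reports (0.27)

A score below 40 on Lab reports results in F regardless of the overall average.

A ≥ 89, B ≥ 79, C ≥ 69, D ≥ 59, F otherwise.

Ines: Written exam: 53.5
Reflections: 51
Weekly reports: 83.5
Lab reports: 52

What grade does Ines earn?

D

Lab reports score 52 ≥ 40: minimum met.
Weighted total:
  Written exam 53.5 × 0.31 = 16.585
  Reflections 51 × 0.19 = 9.69
  Weekly reports 83.5 × 0.23 = 19.205
  Lab reports 52 × 0.27 = 14.04
Sum = 59.52
59.52 is ≥ 59 and < 69 → D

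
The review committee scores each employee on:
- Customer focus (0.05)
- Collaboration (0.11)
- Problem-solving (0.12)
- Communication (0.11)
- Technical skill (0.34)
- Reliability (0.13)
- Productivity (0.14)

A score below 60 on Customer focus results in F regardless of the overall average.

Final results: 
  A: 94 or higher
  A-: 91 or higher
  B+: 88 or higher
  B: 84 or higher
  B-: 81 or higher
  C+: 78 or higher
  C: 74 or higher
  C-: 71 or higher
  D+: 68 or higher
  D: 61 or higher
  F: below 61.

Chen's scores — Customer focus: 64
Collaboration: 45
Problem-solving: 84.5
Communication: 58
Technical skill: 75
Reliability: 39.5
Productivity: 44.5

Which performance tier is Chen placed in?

D

Customer focus score 64 ≥ 60: minimum met.
Weighted total:
  Customer focus 64 × 0.05 = 3.2
  Collaboration 45 × 0.11 = 4.95
  Problem-solving 84.5 × 0.12 = 10.14
  Communication 58 × 0.11 = 6.38
  Technical skill 75 × 0.34 = 25.5
  Reliability 39.5 × 0.13 = 5.135
  Productivity 44.5 × 0.14 = 6.23
Sum = 61.535
61.535 is ≥ 61 and < 68 → D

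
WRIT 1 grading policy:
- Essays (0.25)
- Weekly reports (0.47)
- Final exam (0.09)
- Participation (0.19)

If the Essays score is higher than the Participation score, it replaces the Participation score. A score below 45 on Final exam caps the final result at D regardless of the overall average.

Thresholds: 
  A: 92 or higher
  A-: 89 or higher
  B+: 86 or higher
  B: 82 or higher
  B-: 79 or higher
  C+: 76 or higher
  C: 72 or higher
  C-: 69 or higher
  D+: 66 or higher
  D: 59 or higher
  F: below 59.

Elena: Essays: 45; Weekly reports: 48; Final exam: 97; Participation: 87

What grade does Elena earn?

D

Essays (45) ≤ Participation (87), so Participation stays at 87.
Final exam score 97 ≥ 45: minimum met.
Weighted total:
  Essays 45 × 0.25 = 11.25
  Weekly reports 48 × 0.47 = 22.56
  Final exam 97 × 0.09 = 8.73
  Participation 87 × 0.19 = 16.53
Sum = 59.07
59.07 is ≥ 59 and < 66 → D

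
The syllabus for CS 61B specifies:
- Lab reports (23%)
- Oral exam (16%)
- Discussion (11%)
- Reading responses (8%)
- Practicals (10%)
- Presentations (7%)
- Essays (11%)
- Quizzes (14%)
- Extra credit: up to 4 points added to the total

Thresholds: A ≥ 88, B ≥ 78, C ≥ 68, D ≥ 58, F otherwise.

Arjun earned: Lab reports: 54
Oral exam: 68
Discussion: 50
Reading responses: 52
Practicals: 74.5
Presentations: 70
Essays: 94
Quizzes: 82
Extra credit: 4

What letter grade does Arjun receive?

Weighted total:
  Lab reports 54 × 0.23 = 12.42
  Oral exam 68 × 0.16 = 10.88
  Discussion 50 × 0.11 = 5.5
  Reading responses 52 × 0.08 = 4.16
  Practicals 74.5 × 0.1 = 7.45
  Presentations 70 × 0.07 = 4.9
  Essays 94 × 0.11 = 10.34
  Quizzes 82 × 0.14 = 11.48
Sum = 67.13
Extra credit: 67.13 + 4 = 71.13
71.13 is ≥ 68 and < 78 → C

C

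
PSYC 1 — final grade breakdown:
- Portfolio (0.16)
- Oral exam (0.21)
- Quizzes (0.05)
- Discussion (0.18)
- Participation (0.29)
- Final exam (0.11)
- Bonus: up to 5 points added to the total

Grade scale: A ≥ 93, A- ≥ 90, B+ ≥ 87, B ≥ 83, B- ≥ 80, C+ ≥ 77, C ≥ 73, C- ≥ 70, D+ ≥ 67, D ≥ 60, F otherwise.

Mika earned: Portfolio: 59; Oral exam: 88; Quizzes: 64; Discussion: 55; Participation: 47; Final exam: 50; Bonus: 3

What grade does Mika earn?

Weighted total:
  Portfolio 59 × 0.16 = 9.44
  Oral exam 88 × 0.21 = 18.48
  Quizzes 64 × 0.05 = 3.2
  Discussion 55 × 0.18 = 9.9
  Participation 47 × 0.29 = 13.63
  Final exam 50 × 0.11 = 5.5
Sum = 60.15
Bonus: 60.15 + 3 = 63.15
63.15 is ≥ 60 and < 67 → D

D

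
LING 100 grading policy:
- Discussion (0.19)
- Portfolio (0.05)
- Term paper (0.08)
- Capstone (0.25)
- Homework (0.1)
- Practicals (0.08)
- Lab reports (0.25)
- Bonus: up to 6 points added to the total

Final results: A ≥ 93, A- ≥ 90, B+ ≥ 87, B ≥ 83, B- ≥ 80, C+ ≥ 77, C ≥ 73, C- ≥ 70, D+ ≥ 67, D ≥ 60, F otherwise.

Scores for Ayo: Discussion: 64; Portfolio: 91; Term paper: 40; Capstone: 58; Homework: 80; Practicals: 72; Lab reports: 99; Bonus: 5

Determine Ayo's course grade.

C+

Weighted total:
  Discussion 64 × 0.19 = 12.16
  Portfolio 91 × 0.05 = 4.55
  Term paper 40 × 0.08 = 3.2
  Capstone 58 × 0.25 = 14.5
  Homework 80 × 0.1 = 8
  Practicals 72 × 0.08 = 5.76
  Lab reports 99 × 0.25 = 24.75
Sum = 72.92
Bonus: 72.92 + 5 = 77.92
77.92 is ≥ 77 and < 80 → C+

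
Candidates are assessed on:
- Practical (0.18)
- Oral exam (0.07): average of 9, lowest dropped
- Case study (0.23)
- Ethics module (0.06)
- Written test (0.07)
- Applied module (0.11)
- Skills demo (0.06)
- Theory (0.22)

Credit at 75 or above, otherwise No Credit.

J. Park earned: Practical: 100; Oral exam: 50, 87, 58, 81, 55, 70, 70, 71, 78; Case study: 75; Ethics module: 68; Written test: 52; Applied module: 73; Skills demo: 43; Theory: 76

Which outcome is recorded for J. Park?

Credit

Oral exam: drop 50 → average of remaining 8 = 570/8 = 71.25
Weighted total:
  Practical 100 × 0.18 = 18
  Oral exam 71.25 × 0.07 = 4.9875
  Case study 75 × 0.23 = 17.25
  Ethics module 68 × 0.06 = 4.08
  Written test 52 × 0.07 = 3.64
  Applied module 73 × 0.11 = 8.03
  Skills demo 43 × 0.06 = 2.58
  Theory 76 × 0.22 = 16.72
Sum = 75.2875
75.2875 ≥ 75 → Credit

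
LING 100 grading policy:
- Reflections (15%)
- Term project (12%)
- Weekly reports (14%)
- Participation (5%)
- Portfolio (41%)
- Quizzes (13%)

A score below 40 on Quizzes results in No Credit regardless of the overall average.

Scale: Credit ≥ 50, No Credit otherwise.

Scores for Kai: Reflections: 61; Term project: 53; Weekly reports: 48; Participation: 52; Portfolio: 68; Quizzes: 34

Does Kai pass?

No Credit

Quizzes score 34 < 40: minimum not met.
Weighted total:
  Reflections 61 × 0.15 = 9.15
  Term project 53 × 0.12 = 6.36
  Weekly reports 48 × 0.14 = 6.72
  Participation 52 × 0.05 = 2.6
  Portfolio 68 × 0.41 = 27.88
  Quizzes 34 × 0.13 = 4.42
Sum = 57.13
Because the Quizzes minimum was not met, the result is No Credit.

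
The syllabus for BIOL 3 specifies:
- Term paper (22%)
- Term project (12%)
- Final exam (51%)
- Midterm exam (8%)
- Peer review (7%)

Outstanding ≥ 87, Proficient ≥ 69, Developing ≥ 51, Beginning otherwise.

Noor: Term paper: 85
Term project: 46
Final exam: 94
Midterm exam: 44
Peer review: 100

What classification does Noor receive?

Proficient

Weighted total:
  Term paper 85 × 0.22 = 18.7
  Term project 46 × 0.12 = 5.52
  Final exam 94 × 0.51 = 47.94
  Midterm exam 44 × 0.08 = 3.52
  Peer review 100 × 0.07 = 7
Sum = 82.68
82.68 is ≥ 69 and < 87 → Proficient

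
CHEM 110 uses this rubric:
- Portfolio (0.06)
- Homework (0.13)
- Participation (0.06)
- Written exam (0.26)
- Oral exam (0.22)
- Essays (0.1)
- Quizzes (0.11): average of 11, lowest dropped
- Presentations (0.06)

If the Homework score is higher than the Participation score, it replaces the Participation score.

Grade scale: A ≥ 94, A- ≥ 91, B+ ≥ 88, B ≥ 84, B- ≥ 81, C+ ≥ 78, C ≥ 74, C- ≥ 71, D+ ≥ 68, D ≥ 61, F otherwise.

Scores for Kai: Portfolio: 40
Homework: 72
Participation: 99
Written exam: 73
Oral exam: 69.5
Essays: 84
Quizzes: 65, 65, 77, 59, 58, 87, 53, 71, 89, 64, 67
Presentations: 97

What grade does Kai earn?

C-

Quizzes: drop 53 → average of remaining 10 = 702/10 = 70.2
Homework (72) ≤ Participation (99), so Participation stays at 99.
Weighted total:
  Portfolio 40 × 0.06 = 2.4
  Homework 72 × 0.13 = 9.36
  Participation 99 × 0.06 = 5.94
  Written exam 73 × 0.26 = 18.98
  Oral exam 69.5 × 0.22 = 15.29
  Essays 84 × 0.1 = 8.4
  Quizzes 70.2 × 0.11 = 7.722
  Presentations 97 × 0.06 = 5.82
Sum = 73.912
73.912 is ≥ 71 and < 74 → C-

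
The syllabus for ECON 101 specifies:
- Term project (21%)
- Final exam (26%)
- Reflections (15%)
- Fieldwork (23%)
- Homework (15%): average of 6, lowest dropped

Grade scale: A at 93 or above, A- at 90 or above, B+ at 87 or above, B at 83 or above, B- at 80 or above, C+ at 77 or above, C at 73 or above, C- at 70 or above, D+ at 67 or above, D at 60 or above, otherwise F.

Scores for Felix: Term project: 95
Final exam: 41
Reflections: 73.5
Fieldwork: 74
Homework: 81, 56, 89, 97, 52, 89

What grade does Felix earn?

C-

Homework: drop 52 → average of remaining 5 = 412/5 = 82.4
Weighted total:
  Term project 95 × 0.21 = 19.95
  Final exam 41 × 0.26 = 10.66
  Reflections 73.5 × 0.15 = 11.025
  Fieldwork 74 × 0.23 = 17.02
  Homework 82.4 × 0.15 = 12.36
Sum = 71.015
71.015 is ≥ 70 and < 73 → C-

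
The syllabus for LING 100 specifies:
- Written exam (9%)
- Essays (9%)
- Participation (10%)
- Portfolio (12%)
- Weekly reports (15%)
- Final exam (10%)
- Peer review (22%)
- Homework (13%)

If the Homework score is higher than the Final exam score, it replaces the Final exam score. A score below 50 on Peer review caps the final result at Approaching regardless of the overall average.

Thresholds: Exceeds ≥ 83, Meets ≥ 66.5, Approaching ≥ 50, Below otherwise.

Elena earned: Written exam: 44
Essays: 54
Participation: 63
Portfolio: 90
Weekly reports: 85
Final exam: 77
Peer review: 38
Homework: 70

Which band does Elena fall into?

Approaching

Homework (70) ≤ Final exam (77), so Final exam stays at 77.
Peer review score 38 < 50: minimum not met.
Weighted total:
  Written exam 44 × 0.09 = 3.96
  Essays 54 × 0.09 = 4.86
  Participation 63 × 0.1 = 6.3
  Portfolio 90 × 0.12 = 10.8
  Weekly reports 85 × 0.15 = 12.75
  Final exam 77 × 0.1 = 7.7
  Peer review 38 × 0.22 = 8.36
  Homework 70 × 0.13 = 9.1
Sum = 63.83
63.83 would be Approaching; cap at Approaching applies → Approaching.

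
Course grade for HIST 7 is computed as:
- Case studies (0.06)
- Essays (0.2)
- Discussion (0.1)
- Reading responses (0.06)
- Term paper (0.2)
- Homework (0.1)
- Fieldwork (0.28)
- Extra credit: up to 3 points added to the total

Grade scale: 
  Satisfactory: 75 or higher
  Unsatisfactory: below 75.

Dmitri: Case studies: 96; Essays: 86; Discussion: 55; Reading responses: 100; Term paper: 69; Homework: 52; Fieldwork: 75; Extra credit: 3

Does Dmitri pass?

Weighted total:
  Case studies 96 × 0.06 = 5.76
  Essays 86 × 0.2 = 17.2
  Discussion 55 × 0.1 = 5.5
  Reading responses 100 × 0.06 = 6
  Term paper 69 × 0.2 = 13.8
  Homework 52 × 0.1 = 5.2
  Fieldwork 75 × 0.28 = 21
Sum = 74.46
Extra credit: 74.46 + 3 = 77.46
77.46 ≥ 75 → Satisfactory

Satisfactory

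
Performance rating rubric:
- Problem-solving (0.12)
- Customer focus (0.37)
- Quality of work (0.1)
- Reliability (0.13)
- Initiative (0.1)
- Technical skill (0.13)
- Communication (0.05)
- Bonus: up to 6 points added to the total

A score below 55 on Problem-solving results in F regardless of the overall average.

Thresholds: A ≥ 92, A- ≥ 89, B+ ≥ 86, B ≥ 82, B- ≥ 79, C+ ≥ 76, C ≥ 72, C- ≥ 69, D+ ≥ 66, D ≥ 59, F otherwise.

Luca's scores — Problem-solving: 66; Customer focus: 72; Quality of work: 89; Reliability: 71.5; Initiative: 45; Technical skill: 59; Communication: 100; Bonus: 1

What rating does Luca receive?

C-

Problem-solving score 66 ≥ 55: minimum met.
Weighted total:
  Problem-solving 66 × 0.12 = 7.92
  Customer focus 72 × 0.37 = 26.64
  Quality of work 89 × 0.1 = 8.9
  Reliability 71.5 × 0.13 = 9.295
  Initiative 45 × 0.1 = 4.5
  Technical skill 59 × 0.13 = 7.67
  Communication 100 × 0.05 = 5
Sum = 69.925
Bonus: 69.925 + 1 = 70.925
70.925 is ≥ 69 and < 72 → C-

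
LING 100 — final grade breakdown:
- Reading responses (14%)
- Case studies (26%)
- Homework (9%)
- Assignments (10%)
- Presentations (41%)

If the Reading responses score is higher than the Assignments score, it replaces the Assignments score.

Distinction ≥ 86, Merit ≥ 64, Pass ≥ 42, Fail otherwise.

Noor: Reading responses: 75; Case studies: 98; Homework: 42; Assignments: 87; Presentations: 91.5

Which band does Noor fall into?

Merit

Reading responses (75) ≤ Assignments (87), so Assignments stays at 87.
Weighted total:
  Reading responses 75 × 0.14 = 10.5
  Case studies 98 × 0.26 = 25.48
  Homework 42 × 0.09 = 3.78
  Assignments 87 × 0.1 = 8.7
  Presentations 91.5 × 0.41 = 37.515
Sum = 85.975
85.975 is ≥ 64 and < 86 → Merit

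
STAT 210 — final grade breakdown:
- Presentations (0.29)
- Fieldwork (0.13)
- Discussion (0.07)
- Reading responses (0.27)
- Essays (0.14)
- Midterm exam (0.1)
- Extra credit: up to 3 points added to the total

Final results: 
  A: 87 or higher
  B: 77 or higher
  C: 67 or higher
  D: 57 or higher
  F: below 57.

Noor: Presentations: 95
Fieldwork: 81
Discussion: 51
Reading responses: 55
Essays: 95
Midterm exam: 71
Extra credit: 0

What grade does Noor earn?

Weighted total:
  Presentations 95 × 0.29 = 27.55
  Fieldwork 81 × 0.13 = 10.53
  Discussion 51 × 0.07 = 3.57
  Reading responses 55 × 0.27 = 14.85
  Essays 95 × 0.14 = 13.3
  Midterm exam 71 × 0.1 = 7.1
Sum = 76.9
Extra credit: 76.9 + 0 = 76.9
76.9 is ≥ 67 and < 77 → C

C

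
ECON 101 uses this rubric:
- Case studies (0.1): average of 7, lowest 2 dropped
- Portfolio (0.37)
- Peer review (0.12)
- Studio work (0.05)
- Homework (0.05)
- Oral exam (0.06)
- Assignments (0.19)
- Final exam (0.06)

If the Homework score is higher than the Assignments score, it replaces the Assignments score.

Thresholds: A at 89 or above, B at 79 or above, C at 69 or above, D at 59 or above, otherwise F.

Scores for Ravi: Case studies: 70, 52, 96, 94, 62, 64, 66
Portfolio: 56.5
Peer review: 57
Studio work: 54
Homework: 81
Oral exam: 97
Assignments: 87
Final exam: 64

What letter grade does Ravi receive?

D

Case studies: drop 52, 62 → average of remaining 5 = 390/5 = 78
Homework (81) ≤ Assignments (87), so Assignments stays at 87.
Weighted total:
  Case studies 78 × 0.1 = 7.8
  Portfolio 56.5 × 0.37 = 20.905
  Peer review 57 × 0.12 = 6.84
  Studio work 54 × 0.05 = 2.7
  Homework 81 × 0.05 = 4.05
  Oral exam 97 × 0.06 = 5.82
  Assignments 87 × 0.19 = 16.53
  Final exam 64 × 0.06 = 3.84
Sum = 68.485
68.485 is ≥ 59 and < 69 → D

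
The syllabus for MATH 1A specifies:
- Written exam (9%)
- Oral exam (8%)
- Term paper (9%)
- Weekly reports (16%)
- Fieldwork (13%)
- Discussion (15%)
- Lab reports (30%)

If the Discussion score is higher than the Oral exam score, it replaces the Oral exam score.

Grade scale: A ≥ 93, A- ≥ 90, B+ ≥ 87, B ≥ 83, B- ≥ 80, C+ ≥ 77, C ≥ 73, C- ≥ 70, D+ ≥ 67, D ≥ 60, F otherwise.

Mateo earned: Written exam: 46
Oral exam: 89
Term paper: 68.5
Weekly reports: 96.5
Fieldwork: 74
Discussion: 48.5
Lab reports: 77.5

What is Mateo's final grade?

Discussion (48.5) ≤ Oral exam (89), so Oral exam stays at 89.
Weighted total:
  Written exam 46 × 0.09 = 4.14
  Oral exam 89 × 0.08 = 7.12
  Term paper 68.5 × 0.09 = 6.165
  Weekly reports 96.5 × 0.16 = 15.44
  Fieldwork 74 × 0.13 = 9.62
  Discussion 48.5 × 0.15 = 7.275
  Lab reports 77.5 × 0.3 = 23.25
Sum = 73.01
73.01 is ≥ 73 and < 77 → C

C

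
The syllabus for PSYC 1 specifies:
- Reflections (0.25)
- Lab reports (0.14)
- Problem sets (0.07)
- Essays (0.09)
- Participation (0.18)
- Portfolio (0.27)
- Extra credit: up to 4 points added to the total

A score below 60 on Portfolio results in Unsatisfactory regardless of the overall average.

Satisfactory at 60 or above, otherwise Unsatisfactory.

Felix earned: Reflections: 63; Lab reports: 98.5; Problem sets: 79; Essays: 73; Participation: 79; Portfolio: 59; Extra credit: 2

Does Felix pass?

Portfolio score 59 < 60: minimum not met.
Weighted total:
  Reflections 63 × 0.25 = 15.75
  Lab reports 98.5 × 0.14 = 13.79
  Problem sets 79 × 0.07 = 5.53
  Essays 73 × 0.09 = 6.57
  Participation 79 × 0.18 = 14.22
  Portfolio 59 × 0.27 = 15.93
Sum = 71.79
Extra credit: 71.79 + 2 = 73.79
Because the Portfolio minimum was not met, the result is Unsatisfactory.

Unsatisfactory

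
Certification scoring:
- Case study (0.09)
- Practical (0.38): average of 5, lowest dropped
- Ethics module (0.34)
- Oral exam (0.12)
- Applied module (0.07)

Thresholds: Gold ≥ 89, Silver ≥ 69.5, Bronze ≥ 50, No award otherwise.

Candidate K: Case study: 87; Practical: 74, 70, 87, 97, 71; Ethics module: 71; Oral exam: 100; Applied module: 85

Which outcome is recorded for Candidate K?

Practical: drop 70 → average of remaining 4 = 329/4 = 82.25
Weighted total:
  Case study 87 × 0.09 = 7.83
  Practical 82.25 × 0.38 = 31.255
  Ethics module 71 × 0.34 = 24.14
  Oral exam 100 × 0.12 = 12
  Applied module 85 × 0.07 = 5.95
Sum = 81.175
81.175 is ≥ 69.5 and < 89 → Silver

Silver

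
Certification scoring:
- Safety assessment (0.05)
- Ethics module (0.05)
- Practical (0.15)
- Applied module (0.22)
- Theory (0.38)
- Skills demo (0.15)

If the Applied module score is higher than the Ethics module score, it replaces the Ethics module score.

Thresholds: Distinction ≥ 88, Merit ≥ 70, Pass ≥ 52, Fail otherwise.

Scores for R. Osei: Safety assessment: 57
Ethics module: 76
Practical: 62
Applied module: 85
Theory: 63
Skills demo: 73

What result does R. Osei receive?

Pass

Applied module (85) > Ethics module (76), so Ethics module counts as 85.
Weighted total:
  Safety assessment 57 × 0.05 = 2.85
  Ethics module 85 × 0.05 = 4.25
  Practical 62 × 0.15 = 9.3
  Applied module 85 × 0.22 = 18.7
  Theory 63 × 0.38 = 23.94
  Skills demo 73 × 0.15 = 10.95
Sum = 69.99
69.99 is ≥ 52 and < 70 → Pass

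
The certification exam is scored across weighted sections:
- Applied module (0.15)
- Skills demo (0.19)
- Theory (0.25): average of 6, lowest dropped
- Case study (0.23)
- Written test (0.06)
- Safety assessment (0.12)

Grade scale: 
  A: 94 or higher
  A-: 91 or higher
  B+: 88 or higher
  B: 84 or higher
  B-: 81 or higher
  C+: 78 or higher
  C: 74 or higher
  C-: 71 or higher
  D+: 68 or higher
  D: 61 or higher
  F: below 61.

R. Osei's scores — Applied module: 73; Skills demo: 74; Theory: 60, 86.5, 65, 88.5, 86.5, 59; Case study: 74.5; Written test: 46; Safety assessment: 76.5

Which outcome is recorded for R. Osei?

C-

Theory: drop 59 → average of remaining 5 = 386.5/5 = 77.3
Weighted total:
  Applied module 73 × 0.15 = 10.95
  Skills demo 74 × 0.19 = 14.06
  Theory 77.3 × 0.25 = 19.325
  Case study 74.5 × 0.23 = 17.135
  Written test 46 × 0.06 = 2.76
  Safety assessment 76.5 × 0.12 = 9.18
Sum = 73.41
73.41 is ≥ 71 and < 74 → C-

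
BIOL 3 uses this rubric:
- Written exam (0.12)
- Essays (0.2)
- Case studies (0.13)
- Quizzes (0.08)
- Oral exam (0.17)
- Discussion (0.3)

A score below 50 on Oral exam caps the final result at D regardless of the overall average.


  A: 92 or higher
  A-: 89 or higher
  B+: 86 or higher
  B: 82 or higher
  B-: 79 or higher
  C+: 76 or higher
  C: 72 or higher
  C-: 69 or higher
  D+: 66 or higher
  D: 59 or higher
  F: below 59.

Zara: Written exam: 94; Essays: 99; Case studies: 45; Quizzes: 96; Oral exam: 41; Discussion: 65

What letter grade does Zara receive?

D

Oral exam score 41 < 50: minimum not met.
Weighted total:
  Written exam 94 × 0.12 = 11.28
  Essays 99 × 0.2 = 19.8
  Case studies 45 × 0.13 = 5.85
  Quizzes 96 × 0.08 = 7.68
  Oral exam 41 × 0.17 = 6.97
  Discussion 65 × 0.3 = 19.5
Sum = 71.08
71.08 would be C-; cap at D applies → D.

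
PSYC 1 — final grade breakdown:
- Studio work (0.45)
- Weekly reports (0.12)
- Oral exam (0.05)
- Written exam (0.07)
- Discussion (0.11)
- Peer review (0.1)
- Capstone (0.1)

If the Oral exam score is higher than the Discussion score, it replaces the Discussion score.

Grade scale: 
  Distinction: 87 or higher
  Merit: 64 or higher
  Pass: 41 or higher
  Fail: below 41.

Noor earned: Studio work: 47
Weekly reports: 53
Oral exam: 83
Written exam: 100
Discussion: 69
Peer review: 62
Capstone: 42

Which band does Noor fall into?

Pass

Oral exam (83) > Discussion (69), so Discussion counts as 83.
Weighted total:
  Studio work 47 × 0.45 = 21.15
  Weekly reports 53 × 0.12 = 6.36
  Oral exam 83 × 0.05 = 4.15
  Written exam 100 × 0.07 = 7
  Discussion 83 × 0.11 = 9.13
  Peer review 62 × 0.1 = 6.2
  Capstone 42 × 0.1 = 4.2
Sum = 58.19
58.19 is ≥ 41 and < 64 → Pass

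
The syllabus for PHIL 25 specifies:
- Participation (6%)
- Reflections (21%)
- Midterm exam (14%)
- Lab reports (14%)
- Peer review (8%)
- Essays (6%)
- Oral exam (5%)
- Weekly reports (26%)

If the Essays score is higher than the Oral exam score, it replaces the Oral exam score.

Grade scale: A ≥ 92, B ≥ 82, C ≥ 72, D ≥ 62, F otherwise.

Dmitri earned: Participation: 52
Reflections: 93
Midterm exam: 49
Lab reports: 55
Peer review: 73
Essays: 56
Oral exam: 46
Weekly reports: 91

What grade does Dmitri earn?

C

Essays (56) > Oral exam (46), so Oral exam counts as 56.
Weighted total:
  Participation 52 × 0.06 = 3.12
  Reflections 93 × 0.21 = 19.53
  Midterm exam 49 × 0.14 = 6.86
  Lab reports 55 × 0.14 = 7.7
  Peer review 73 × 0.08 = 5.84
  Essays 56 × 0.06 = 3.36
  Oral exam 56 × 0.05 = 2.8
  Weekly reports 91 × 0.26 = 23.66
Sum = 72.87
72.87 is ≥ 72 and < 82 → C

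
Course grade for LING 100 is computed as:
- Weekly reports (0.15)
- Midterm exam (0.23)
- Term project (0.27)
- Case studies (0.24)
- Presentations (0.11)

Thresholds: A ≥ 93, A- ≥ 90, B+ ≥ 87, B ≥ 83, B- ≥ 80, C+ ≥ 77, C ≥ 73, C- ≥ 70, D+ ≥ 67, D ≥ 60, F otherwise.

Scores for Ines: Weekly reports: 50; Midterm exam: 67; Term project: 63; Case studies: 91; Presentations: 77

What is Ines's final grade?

Weighted total:
  Weekly reports 50 × 0.15 = 7.5
  Midterm exam 67 × 0.23 = 15.41
  Term project 63 × 0.27 = 17.01
  Case studies 91 × 0.24 = 21.84
  Presentations 77 × 0.11 = 8.47
Sum = 70.23
70.23 is ≥ 70 and < 73 → C-

C-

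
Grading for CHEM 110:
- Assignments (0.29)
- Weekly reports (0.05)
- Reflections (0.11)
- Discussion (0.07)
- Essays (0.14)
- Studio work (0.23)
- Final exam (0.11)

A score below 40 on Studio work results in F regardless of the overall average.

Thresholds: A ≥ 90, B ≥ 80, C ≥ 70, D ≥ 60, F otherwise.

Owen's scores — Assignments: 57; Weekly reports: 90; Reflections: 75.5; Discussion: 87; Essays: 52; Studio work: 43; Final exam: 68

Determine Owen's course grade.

Studio work score 43 ≥ 40: minimum met.
Weighted total:
  Assignments 57 × 0.29 = 16.53
  Weekly reports 90 × 0.05 = 4.5
  Reflections 75.5 × 0.11 = 8.305
  Discussion 87 × 0.07 = 6.09
  Essays 52 × 0.14 = 7.28
  Studio work 43 × 0.23 = 9.89
  Final exam 68 × 0.11 = 7.48
Sum = 60.075
60.075 is ≥ 60 and < 70 → D

D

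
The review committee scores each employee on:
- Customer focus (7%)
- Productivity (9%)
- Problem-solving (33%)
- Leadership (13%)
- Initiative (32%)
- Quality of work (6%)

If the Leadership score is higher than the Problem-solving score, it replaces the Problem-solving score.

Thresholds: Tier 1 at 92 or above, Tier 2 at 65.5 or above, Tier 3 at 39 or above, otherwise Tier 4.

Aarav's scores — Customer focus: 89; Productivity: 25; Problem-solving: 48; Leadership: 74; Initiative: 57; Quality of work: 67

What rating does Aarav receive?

Tier 3

Leadership (74) > Problem-solving (48), so Problem-solving counts as 74.
Weighted total:
  Customer focus 89 × 0.07 = 6.23
  Productivity 25 × 0.09 = 2.25
  Problem-solving 74 × 0.33 = 24.42
  Leadership 74 × 0.13 = 9.62
  Initiative 57 × 0.32 = 18.24
  Quality of work 67 × 0.06 = 4.02
Sum = 64.78
64.78 is ≥ 39 and < 65.5 → Tier 3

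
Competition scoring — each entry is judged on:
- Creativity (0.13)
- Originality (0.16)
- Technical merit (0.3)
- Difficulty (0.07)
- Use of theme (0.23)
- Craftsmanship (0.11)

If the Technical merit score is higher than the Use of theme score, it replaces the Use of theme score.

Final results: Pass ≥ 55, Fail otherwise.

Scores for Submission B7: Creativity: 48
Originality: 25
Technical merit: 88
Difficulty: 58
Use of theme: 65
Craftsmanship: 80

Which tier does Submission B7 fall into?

Pass

Technical merit (88) > Use of theme (65), so Use of theme counts as 88.
Weighted total:
  Creativity 48 × 0.13 = 6.24
  Originality 25 × 0.16 = 4
  Technical merit 88 × 0.3 = 26.4
  Difficulty 58 × 0.07 = 4.06
  Use of theme 88 × 0.23 = 20.24
  Craftsmanship 80 × 0.11 = 8.8
Sum = 69.74
69.74 ≥ 55 → Pass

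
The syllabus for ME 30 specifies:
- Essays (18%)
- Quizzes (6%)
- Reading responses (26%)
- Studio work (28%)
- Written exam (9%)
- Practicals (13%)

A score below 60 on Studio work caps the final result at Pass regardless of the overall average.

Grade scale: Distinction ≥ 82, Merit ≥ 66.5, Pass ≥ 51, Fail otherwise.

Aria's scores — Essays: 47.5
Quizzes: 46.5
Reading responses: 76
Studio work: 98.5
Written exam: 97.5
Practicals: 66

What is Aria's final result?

Studio work score 98.5 ≥ 60: minimum met.
Weighted total:
  Essays 47.5 × 0.18 = 8.55
  Quizzes 46.5 × 0.06 = 2.79
  Reading responses 76 × 0.26 = 19.76
  Studio work 98.5 × 0.28 = 27.58
  Written exam 97.5 × 0.09 = 8.775
  Practicals 66 × 0.13 = 8.58
Sum = 76.035
76.035 is ≥ 66.5 and < 82 → Merit

Merit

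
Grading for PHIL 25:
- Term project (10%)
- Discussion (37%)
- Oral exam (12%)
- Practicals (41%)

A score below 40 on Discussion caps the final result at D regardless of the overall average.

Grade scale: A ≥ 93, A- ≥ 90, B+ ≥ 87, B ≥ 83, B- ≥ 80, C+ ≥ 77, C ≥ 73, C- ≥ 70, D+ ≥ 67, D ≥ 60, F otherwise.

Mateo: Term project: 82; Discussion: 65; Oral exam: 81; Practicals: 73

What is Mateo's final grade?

C-

Discussion score 65 ≥ 40: minimum met.
Weighted total:
  Term project 82 × 0.1 = 8.2
  Discussion 65 × 0.37 = 24.05
  Oral exam 81 × 0.12 = 9.72
  Practicals 73 × 0.41 = 29.93
Sum = 71.9
71.9 is ≥ 70 and < 73 → C-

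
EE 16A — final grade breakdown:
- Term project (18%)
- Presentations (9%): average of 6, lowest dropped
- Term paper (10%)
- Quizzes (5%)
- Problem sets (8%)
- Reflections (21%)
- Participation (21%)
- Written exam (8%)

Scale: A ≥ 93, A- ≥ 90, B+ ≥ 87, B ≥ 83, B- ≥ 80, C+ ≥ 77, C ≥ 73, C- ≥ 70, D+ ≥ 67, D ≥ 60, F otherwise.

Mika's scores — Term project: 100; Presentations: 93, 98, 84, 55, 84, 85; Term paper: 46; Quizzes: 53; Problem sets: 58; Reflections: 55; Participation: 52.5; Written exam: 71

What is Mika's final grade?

D

Presentations: drop 55 → average of remaining 5 = 444/5 = 88.8
Weighted total:
  Term project 100 × 0.18 = 18
  Presentations 88.8 × 0.09 = 7.992
  Term paper 46 × 0.1 = 4.6
  Quizzes 53 × 0.05 = 2.65
  Problem sets 58 × 0.08 = 4.64
  Reflections 55 × 0.21 = 11.55
  Participation 52.5 × 0.21 = 11.025
  Written exam 71 × 0.08 = 5.68
Sum = 66.137
66.137 is ≥ 60 and < 67 → D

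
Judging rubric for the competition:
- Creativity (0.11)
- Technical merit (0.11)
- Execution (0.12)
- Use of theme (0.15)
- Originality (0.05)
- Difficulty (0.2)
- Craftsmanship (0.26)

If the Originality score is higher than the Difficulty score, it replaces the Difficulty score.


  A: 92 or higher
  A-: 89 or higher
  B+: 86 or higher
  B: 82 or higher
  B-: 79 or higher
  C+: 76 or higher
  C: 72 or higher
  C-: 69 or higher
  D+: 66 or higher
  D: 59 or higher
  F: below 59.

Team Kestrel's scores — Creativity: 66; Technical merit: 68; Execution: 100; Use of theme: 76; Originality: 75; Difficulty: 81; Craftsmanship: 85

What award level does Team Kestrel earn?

Originality (75) ≤ Difficulty (81), so Difficulty stays at 81.
Weighted total:
  Creativity 66 × 0.11 = 7.26
  Technical merit 68 × 0.11 = 7.48
  Execution 100 × 0.12 = 12
  Use of theme 76 × 0.15 = 11.4
  Originality 75 × 0.05 = 3.75
  Difficulty 81 × 0.2 = 16.2
  Craftsmanship 85 × 0.26 = 22.1
Sum = 80.19
80.19 is ≥ 79 and < 82 → B-

B-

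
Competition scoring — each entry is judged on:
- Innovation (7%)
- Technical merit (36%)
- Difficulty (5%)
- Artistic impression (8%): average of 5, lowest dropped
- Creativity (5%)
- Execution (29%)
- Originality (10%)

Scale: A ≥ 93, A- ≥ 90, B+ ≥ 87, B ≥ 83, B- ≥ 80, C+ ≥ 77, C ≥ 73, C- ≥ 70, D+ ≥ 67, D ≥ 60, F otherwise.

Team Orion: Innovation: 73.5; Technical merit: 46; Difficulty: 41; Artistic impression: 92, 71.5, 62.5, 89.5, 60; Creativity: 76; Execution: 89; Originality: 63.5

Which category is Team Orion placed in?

D

Artistic impression: drop 60 → average of remaining 4 = 315.5/4 = 78.875
Weighted total:
  Innovation 73.5 × 0.07 = 5.145
  Technical merit 46 × 0.36 = 16.56
  Difficulty 41 × 0.05 = 2.05
  Artistic impression 78.875 × 0.08 = 6.31
  Creativity 76 × 0.05 = 3.8
  Execution 89 × 0.29 = 25.81
  Originality 63.5 × 0.1 = 6.35
Sum = 66.025
66.025 is ≥ 60 and < 67 → D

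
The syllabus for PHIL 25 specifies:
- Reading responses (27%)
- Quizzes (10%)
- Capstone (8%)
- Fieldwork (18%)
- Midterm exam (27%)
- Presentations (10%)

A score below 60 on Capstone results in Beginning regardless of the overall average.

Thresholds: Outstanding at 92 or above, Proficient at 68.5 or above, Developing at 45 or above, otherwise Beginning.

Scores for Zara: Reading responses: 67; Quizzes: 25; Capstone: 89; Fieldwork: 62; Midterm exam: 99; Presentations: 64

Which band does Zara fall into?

Proficient

Capstone score 89 ≥ 60: minimum met.
Weighted total:
  Reading responses 67 × 0.27 = 18.09
  Quizzes 25 × 0.1 = 2.5
  Capstone 89 × 0.08 = 7.12
  Fieldwork 62 × 0.18 = 11.16
  Midterm exam 99 × 0.27 = 26.73
  Presentations 64 × 0.1 = 6.4
Sum = 72
72 is ≥ 68.5 and < 92 → Proficient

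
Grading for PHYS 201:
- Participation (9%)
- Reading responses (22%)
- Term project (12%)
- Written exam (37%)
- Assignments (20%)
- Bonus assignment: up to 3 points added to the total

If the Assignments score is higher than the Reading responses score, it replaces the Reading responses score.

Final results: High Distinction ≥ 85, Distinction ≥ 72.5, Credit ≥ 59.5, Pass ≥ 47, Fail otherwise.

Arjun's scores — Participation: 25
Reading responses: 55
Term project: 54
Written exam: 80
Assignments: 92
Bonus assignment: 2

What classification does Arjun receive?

Assignments (92) > Reading responses (55), so Reading responses counts as 92.
Weighted total:
  Participation 25 × 0.09 = 2.25
  Reading responses 92 × 0.22 = 20.24
  Term project 54 × 0.12 = 6.48
  Written exam 80 × 0.37 = 29.6
  Assignments 92 × 0.2 = 18.4
Sum = 76.97
Bonus assignment: 76.97 + 2 = 78.97
78.97 is ≥ 72.5 and < 85 → Distinction

Distinction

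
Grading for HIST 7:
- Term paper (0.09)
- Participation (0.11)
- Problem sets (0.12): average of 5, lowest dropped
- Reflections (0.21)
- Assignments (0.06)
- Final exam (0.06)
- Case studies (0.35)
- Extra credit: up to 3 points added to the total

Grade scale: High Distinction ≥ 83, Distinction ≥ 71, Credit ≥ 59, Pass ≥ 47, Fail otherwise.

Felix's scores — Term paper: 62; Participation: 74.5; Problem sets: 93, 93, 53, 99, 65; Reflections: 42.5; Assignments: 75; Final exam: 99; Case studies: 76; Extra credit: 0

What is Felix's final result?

Problem sets: drop 53 → average of remaining 4 = 350/4 = 87.5
Weighted total:
  Term paper 62 × 0.09 = 5.58
  Participation 74.5 × 0.11 = 8.195
  Problem sets 87.5 × 0.12 = 10.5
  Reflections 42.5 × 0.21 = 8.925
  Assignments 75 × 0.06 = 4.5
  Final exam 99 × 0.06 = 5.94
  Case studies 76 × 0.35 = 26.6
Sum = 70.24
Extra credit: 70.24 + 0 = 70.24
70.24 is ≥ 59 and < 71 → Credit

Credit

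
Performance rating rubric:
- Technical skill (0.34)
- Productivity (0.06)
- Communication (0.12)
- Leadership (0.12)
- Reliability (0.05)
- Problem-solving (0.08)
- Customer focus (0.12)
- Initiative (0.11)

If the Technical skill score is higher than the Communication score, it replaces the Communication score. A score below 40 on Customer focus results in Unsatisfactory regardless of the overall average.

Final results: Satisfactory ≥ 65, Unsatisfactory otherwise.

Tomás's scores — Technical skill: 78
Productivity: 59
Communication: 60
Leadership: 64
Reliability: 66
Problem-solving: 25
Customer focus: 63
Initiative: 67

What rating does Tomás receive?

Satisfactory

Technical skill (78) > Communication (60), so Communication counts as 78.
Customer focus score 63 ≥ 40: minimum met.
Weighted total:
  Technical skill 78 × 0.34 = 26.52
  Productivity 59 × 0.06 = 3.54
  Communication 78 × 0.12 = 9.36
  Leadership 64 × 0.12 = 7.68
  Reliability 66 × 0.05 = 3.3
  Problem-solving 25 × 0.08 = 2
  Customer focus 63 × 0.12 = 7.56
  Initiative 67 × 0.11 = 7.37
Sum = 67.33
67.33 ≥ 65 → Satisfactory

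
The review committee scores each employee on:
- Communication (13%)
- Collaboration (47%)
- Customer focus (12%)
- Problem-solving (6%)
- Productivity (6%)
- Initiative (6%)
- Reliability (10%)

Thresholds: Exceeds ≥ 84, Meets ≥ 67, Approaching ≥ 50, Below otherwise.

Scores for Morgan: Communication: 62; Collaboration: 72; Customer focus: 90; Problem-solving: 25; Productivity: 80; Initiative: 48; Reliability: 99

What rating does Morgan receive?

Weighted total:
  Communication 62 × 0.13 = 8.06
  Collaboration 72 × 0.47 = 33.84
  Customer focus 90 × 0.12 = 10.8
  Problem-solving 25 × 0.06 = 1.5
  Productivity 80 × 0.06 = 4.8
  Initiative 48 × 0.06 = 2.88
  Reliability 99 × 0.1 = 9.9
Sum = 71.78
71.78 is ≥ 67 and < 84 → Meets

Meets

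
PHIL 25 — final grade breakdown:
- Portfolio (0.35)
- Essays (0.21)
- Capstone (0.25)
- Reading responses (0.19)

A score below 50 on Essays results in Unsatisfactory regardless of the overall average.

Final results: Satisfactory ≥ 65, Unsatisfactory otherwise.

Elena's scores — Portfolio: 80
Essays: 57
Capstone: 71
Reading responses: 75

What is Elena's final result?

Satisfactory

Essays score 57 ≥ 50: minimum met.
Weighted total:
  Portfolio 80 × 0.35 = 28
  Essays 57 × 0.21 = 11.97
  Capstone 71 × 0.25 = 17.75
  Reading responses 75 × 0.19 = 14.25
Sum = 71.97
71.97 ≥ 65 → Satisfactory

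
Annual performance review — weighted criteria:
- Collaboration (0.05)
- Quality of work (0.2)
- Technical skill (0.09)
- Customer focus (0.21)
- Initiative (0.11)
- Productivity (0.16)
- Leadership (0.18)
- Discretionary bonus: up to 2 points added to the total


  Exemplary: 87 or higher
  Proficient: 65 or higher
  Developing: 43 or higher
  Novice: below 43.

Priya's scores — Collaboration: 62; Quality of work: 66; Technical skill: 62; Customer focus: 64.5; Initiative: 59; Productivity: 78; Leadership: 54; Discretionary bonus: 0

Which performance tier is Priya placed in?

Developing

Weighted total:
  Collaboration 62 × 0.05 = 3.1
  Quality of work 66 × 0.2 = 13.2
  Technical skill 62 × 0.09 = 5.58
  Customer focus 64.5 × 0.21 = 13.545
  Initiative 59 × 0.11 = 6.49
  Productivity 78 × 0.16 = 12.48
  Leadership 54 × 0.18 = 9.72
Sum = 64.115
Discretionary bonus: 64.115 + 0 = 64.115
64.115 is ≥ 43 and < 65 → Developing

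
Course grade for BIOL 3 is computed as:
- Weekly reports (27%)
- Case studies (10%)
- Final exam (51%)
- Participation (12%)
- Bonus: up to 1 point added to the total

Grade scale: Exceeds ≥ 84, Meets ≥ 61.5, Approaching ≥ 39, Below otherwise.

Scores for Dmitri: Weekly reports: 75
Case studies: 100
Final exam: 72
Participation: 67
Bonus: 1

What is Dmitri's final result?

Weighted total:
  Weekly reports 75 × 0.27 = 20.25
  Case studies 100 × 0.1 = 10
  Final exam 72 × 0.51 = 36.72
  Participation 67 × 0.12 = 8.04
Sum = 75.01
Bonus: 75.01 + 1 = 76.01
76.01 is ≥ 61.5 and < 84 → Meets

Meets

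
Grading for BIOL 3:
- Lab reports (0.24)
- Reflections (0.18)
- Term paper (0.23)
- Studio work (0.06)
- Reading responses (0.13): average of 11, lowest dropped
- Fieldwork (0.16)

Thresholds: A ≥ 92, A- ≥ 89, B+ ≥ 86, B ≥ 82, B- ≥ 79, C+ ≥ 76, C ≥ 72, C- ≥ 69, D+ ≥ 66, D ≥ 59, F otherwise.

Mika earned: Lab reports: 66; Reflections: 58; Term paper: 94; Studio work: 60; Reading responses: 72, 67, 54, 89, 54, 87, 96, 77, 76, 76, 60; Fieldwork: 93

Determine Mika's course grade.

Reading responses: drop 54 → average of remaining 10 = 754/10 = 75.4
Weighted total:
  Lab reports 66 × 0.24 = 15.84
  Reflections 58 × 0.18 = 10.44
  Term paper 94 × 0.23 = 21.62
  Studio work 60 × 0.06 = 3.6
  Reading responses 75.4 × 0.13 = 9.802
  Fieldwork 93 × 0.16 = 14.88
Sum = 76.182
76.182 is ≥ 76 and < 79 → C+

C+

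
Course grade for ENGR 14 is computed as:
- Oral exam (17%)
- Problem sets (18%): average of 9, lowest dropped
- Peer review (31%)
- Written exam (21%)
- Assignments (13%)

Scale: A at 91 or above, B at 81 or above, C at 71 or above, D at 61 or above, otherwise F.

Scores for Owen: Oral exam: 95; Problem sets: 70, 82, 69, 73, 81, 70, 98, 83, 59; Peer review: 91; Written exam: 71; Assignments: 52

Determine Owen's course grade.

C

Problem sets: drop 59 → average of remaining 8 = 626/8 = 78.25
Weighted total:
  Oral exam 95 × 0.17 = 16.15
  Problem sets 78.25 × 0.18 = 14.085
  Peer review 91 × 0.31 = 28.21
  Written exam 71 × 0.21 = 14.91
  Assignments 52 × 0.13 = 6.76
Sum = 80.115
80.115 is ≥ 71 and < 81 → C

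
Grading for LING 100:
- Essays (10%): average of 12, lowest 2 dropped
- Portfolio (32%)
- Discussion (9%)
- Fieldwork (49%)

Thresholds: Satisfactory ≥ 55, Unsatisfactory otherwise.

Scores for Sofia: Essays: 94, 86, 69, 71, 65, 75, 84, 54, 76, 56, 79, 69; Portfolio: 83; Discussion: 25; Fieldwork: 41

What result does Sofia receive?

Satisfactory

Essays: drop 54, 56 → average of remaining 10 = 768/10 = 76.8
Weighted total:
  Essays 76.8 × 0.1 = 7.68
  Portfolio 83 × 0.32 = 26.56
  Discussion 25 × 0.09 = 2.25
  Fieldwork 41 × 0.49 = 20.09
Sum = 56.58
56.58 ≥ 55 → Satisfactory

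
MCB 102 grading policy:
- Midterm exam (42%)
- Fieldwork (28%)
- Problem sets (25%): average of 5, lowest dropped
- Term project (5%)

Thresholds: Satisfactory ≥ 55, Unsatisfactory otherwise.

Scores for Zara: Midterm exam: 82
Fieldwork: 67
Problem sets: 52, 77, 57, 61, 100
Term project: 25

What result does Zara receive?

Satisfactory

Problem sets: drop 52 → average of remaining 4 = 295/4 = 73.75
Weighted total:
  Midterm exam 82 × 0.42 = 34.44
  Fieldwork 67 × 0.28 = 18.76
  Problem sets 73.75 × 0.25 = 18.4375
  Term project 25 × 0.05 = 1.25
Sum = 72.8875
72.8875 ≥ 55 → Satisfactory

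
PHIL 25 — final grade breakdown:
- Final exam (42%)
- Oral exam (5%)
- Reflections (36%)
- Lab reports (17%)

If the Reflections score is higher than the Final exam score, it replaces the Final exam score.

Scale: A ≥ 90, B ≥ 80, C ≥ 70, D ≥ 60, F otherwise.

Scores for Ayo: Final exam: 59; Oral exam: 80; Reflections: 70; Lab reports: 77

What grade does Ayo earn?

C

Reflections (70) > Final exam (59), so Final exam counts as 70.
Weighted total:
  Final exam 70 × 0.42 = 29.4
  Oral exam 80 × 0.05 = 4
  Reflections 70 × 0.36 = 25.2
  Lab reports 77 × 0.17 = 13.09
Sum = 71.69
71.69 is ≥ 70 and < 80 → C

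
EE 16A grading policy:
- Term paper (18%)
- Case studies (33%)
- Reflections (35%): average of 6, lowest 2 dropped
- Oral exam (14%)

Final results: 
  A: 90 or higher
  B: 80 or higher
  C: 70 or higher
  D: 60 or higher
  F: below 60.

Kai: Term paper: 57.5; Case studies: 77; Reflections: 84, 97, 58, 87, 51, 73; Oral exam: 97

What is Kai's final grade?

Reflections: drop 51, 58 → average of remaining 4 = 341/4 = 85.25
Weighted total:
  Term paper 57.5 × 0.18 = 10.35
  Case studies 77 × 0.33 = 25.41
  Reflections 85.25 × 0.35 = 29.8375
  Oral exam 97 × 0.14 = 13.58
Sum = 79.1775
79.1775 is ≥ 70 and < 80 → C

C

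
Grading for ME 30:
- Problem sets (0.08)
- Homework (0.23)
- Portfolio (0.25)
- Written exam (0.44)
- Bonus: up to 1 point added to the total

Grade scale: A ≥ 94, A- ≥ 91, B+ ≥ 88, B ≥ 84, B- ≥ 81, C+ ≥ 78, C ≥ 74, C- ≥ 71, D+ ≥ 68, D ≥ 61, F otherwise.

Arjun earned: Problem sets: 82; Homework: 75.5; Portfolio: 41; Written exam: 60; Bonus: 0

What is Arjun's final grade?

F

Weighted total:
  Problem sets 82 × 0.08 = 6.56
  Homework 75.5 × 0.23 = 17.365
  Portfolio 41 × 0.25 = 10.25
  Written exam 60 × 0.44 = 26.4
Sum = 60.575
Bonus: 60.575 + 0 = 60.575
60.575 < 61 → F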